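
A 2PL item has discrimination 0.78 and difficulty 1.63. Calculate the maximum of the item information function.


For 2PL, max info at theta = b = 1.63
I_max = a^2 / 4 = 0.78^2 / 4
= 0.6084 / 4
I_max = 0.1521

0.1521


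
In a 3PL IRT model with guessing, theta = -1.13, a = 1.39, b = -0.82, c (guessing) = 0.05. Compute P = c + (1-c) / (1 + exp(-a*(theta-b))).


logit = 1.39*(-1.13 - -0.82) = -0.4309
P* = 1/(1 + exp(--0.4309)) = 0.3939
P = 0.05 + (1 - 0.05) * 0.3939
P = 0.4242

0.4242


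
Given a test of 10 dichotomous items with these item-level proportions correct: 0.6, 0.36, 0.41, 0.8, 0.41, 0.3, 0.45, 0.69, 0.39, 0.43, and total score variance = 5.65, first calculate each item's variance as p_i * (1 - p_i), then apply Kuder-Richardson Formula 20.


For each item, compute p_i * q_i:
  Item 1: 0.6 * 0.4 = 0.24
  Item 2: 0.36 * 0.64 = 0.2304
  Item 3: 0.41 * 0.59 = 0.2419
  Item 4: 0.8 * 0.2 = 0.16
  Item 5: 0.41 * 0.59 = 0.2419
  Item 6: 0.3 * 0.7 = 0.21
  Item 7: 0.45 * 0.55 = 0.2475
  Item 8: 0.69 * 0.31 = 0.2139
  Item 9: 0.39 * 0.61 = 0.2379
  Item 10: 0.43 * 0.57 = 0.2451
Sum(p_i * q_i) = 0.24 + 0.2304 + 0.2419 + 0.16 + 0.2419 + 0.21 + 0.2475 + 0.2139 + 0.2379 + 0.2451 = 2.2686
KR-20 = (k/(k-1)) * (1 - Sum(p_i*q_i) / Var_total)
= (10/9) * (1 - 2.2686/5.65)
= 1.1111 * 0.5985
KR-20 = 0.665

0.665


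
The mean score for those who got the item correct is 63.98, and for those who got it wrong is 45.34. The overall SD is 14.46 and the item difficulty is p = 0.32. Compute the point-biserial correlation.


q = 1 - p = 0.68
rpb = ((M1 - M0) / SD) * sqrt(p * q)
rpb = ((63.98 - 45.34) / 14.46) * sqrt(0.32 * 0.68)
rpb = 0.6013

0.6013


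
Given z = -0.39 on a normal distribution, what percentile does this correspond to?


CDF(z) = 0.5 * (1 + erf(z/sqrt(2)))
erf(-0.2758) = -0.3035
CDF = 0.3483
Percentile rank = 0.3483 * 100 = 34.83

34.83


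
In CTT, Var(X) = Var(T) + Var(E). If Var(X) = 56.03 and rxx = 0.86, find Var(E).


var_true = rxx * var_obs = 0.86 * 56.03 = 48.1858
var_error = var_obs - var_true
var_error = 56.03 - 48.1858
var_error = 7.8442

7.8442


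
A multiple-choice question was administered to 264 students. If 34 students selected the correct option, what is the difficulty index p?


Item difficulty p = number correct / total examinees
p = 34 / 264
p = 0.1288

0.1288


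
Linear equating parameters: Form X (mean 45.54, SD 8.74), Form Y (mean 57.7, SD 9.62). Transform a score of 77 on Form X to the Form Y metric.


slope = SD_Y / SD_X = 9.62 / 8.74 ~ 1.1007
intercept = mean_Y - slope * mean_X = 57.7 - (9.62 / 8.74) * 45.54 ~ 7.5747
Y = slope * X + intercept. To avoid rounding drift from the rounded slope/intercept, evaluate the equivalent form Y = mean_Y + SD_Y * (X - mean_X) / SD_X at full precision:
Y = 57.7 + 9.62 * (77 - 45.54) / 8.74
Y = 57.7 + 9.62 * 31.46 / 8.74
Y = 57.7 + 302.6452 / 8.74
Y = 57.7 + 34.6276
Y = 92.3276

92.3276


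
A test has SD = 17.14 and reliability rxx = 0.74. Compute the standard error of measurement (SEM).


SEM = SD * sqrt(1 - rxx)
SEM = 17.14 * sqrt(1 - 0.74)
SEM = 17.14 * sqrt(0.26) = 17.14 * 0.509902
SEM = 8.7397

8.7397


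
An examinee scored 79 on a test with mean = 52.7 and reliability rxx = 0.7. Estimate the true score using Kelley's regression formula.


T_est = rxx * X + (1 - rxx) * mean
T_est = 0.7 * 79 + 0.3 * 52.7
T_est = 55.3 + 15.81
T_est = 71.11

71.11


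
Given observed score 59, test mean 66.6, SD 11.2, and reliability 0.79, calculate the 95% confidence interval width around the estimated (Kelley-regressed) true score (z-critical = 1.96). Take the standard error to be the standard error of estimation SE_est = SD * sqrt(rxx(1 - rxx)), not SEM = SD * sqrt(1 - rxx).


True score estimate = 0.79*59 + 0.21*66.6 = 60.596
SE_est = SD * sqrt(rxx * (1 - rxx)) = 11.2 * sqrt(0.79 * 0.21) = 11.2 * sqrt(0.1659) = 4.561852
CI = T_est +/- z * SE_est, so width = 2 * z * SE_est = 2 * 1.96 * 4.561852
Width = 17.8825

17.8825


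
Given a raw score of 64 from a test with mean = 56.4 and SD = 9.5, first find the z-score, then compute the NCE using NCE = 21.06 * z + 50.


z = (X - mean) / SD = (64 - 56.4) / 9.5
z = 7.6 / 9.5
z = 0.8
NCE = NCE = 21.06z + 50
Carry z at full precision (z = 7.6 / 9.5) into the conversion:
NCE = 21.06 * (7.6 / 9.5) + 50 = 160.056 / 9.5 + 50
NCE = 16.848 + 50
NCE = 66.848

66.848


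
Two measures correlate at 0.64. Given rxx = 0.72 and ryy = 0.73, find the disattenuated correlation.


r_corrected = rxy / sqrt(rxx * ryy)
= 0.64 / sqrt(0.72 * 0.73)
= 0.64 / sqrt(0.5256)
= 0.64 / 0.724983
r_corrected = 0.8828

0.8828


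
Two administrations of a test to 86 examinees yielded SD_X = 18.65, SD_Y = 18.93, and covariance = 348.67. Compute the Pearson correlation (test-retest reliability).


r = cov(X,Y) / (SD_X * SD_Y)
r = 348.67 / (18.65 * 18.93)
r = 348.67 / 353.0445
r = 0.9876

0.9876


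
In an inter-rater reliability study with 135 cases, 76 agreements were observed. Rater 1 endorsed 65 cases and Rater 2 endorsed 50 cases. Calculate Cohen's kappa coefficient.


P_o = 76/135 = 0.562963
P_e = (65*50 + 70*85) / 18225 = 0.504801
kappa = (P_o - P_e) / (1 - P_e)
kappa = (0.562963 - 0.504801) / (1 - 0.504801)
kappa = 0.1175

0.1175


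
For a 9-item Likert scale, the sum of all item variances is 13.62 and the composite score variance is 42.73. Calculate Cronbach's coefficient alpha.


alpha = (k/(k-1)) * (1 - sum(si^2)/s_total^2)
= (9/8) * (1 - 13.62/42.73)
alpha = 0.7664

0.7664


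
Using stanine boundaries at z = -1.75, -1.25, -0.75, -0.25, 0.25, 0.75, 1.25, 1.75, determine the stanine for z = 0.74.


Stanine boundaries: [-1.75, -1.25, -0.75, -0.25, 0.25, 0.75, 1.25, 1.75]
z = 0.74
Check each boundary:
  z >= -1.75 -> could be stanine 2
  z >= -1.25 -> could be stanine 3
  z >= -0.75 -> could be stanine 4
  z >= -0.25 -> could be stanine 5
  z >= 0.25 -> could be stanine 6
  z < 0.75
  z < 1.25
  z < 1.75
Highest qualifying boundary gives stanine = 6

6


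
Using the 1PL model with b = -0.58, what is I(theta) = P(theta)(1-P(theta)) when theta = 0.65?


P = 1/(1+exp(-(0.65--0.58))) = 0.7738
I = P*(1-P) = 0.7738 * 0.2262
I = 0.175

0.175


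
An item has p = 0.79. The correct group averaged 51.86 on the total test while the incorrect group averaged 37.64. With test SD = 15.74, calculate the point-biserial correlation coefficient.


q = 1 - p = 0.21
rpb = ((M1 - M0) / SD) * sqrt(p * q)
rpb = ((51.86 - 37.64) / 15.74) * sqrt(0.79 * 0.21)
rpb = 0.368

0.368


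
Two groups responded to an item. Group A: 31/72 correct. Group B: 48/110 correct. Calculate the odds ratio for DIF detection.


Odds_A = 31/41 = 0.7561
Odds_B = 48/62 = 0.7742
OR = Odds_A / Odds_B = 0.7561 / 0.7742
Exactly, OR = (31 * 62) / (41 * 48) = 1922 / 1968
OR = 0.9766

0.9766


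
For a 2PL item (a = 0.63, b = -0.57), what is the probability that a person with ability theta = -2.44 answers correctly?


a*(theta - b) = 0.63 * (-2.44 - -0.57) = -1.1781
exp(--1.1781) = 3.2482
P = 1 / (1 + 3.2482)
P = 0.2354

0.2354


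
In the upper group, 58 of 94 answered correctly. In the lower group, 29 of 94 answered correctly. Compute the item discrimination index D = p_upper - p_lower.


p_upper = 58/94 = 0.617
p_lower = 29/94 = 0.3085
D = 0.617 - 0.3085 = 0.3085

0.3085


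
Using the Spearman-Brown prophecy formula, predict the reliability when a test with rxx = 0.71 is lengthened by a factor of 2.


r_new = (n * rxx) / (1 + (n-1) * rxx)
r_new = (2 * 0.71) / (1 + 1 * 0.71)
r_new = 1.42 / 1.71
r_new = 0.8304

0.8304


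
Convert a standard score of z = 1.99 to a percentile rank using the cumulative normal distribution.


CDF(z) = 0.5 * (1 + erf(z/sqrt(2)))
erf(1.4071) = 0.9534
CDF = 0.9767
Percentile rank = 0.9767 * 100 = 97.67

97.67


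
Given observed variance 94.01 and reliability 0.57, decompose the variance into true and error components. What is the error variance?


var_true = rxx * var_obs = 0.57 * 94.01 = 53.5857
var_error = var_obs - var_true
var_error = 94.01 - 53.5857
var_error = 40.4243

40.4243


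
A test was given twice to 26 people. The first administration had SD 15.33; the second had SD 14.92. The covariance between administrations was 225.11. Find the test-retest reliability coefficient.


r = cov(X,Y) / (SD_X * SD_Y)
r = 225.11 / (15.33 * 14.92)
r = 225.11 / 228.7236
r = 0.9842

0.9842


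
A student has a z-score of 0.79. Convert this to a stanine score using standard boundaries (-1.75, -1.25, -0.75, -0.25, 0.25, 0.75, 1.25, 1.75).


Stanine boundaries: [-1.75, -1.25, -0.75, -0.25, 0.25, 0.75, 1.25, 1.75]
z = 0.79
Check each boundary:
  z >= -1.75 -> could be stanine 2
  z >= -1.25 -> could be stanine 3
  z >= -0.75 -> could be stanine 4
  z >= -0.25 -> could be stanine 5
  z >= 0.25 -> could be stanine 6
  z >= 0.75 -> could be stanine 7
  z < 1.25
  z < 1.75
Highest qualifying boundary gives stanine = 7

7


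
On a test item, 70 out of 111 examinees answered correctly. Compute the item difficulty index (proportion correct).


Item difficulty p = number correct / total examinees
p = 70 / 111
p = 0.6306

0.6306


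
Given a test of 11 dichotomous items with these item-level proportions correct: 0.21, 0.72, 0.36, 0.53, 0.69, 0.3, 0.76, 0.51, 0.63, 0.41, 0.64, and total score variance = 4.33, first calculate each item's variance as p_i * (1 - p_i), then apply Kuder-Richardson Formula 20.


For each item, compute p_i * q_i:
  Item 1: 0.21 * 0.79 = 0.1659
  Item 2: 0.72 * 0.28 = 0.2016
  Item 3: 0.36 * 0.64 = 0.2304
  Item 4: 0.53 * 0.47 = 0.2491
  Item 5: 0.69 * 0.31 = 0.2139
  Item 6: 0.3 * 0.7 = 0.21
  Item 7: 0.76 * 0.24 = 0.1824
  Item 8: 0.51 * 0.49 = 0.2499
  Item 9: 0.63 * 0.37 = 0.2331
  Item 10: 0.41 * 0.59 = 0.2419
  Item 11: 0.64 * 0.36 = 0.2304
Sum(p_i * q_i) = 0.1659 + 0.2016 + 0.2304 + 0.2491 + 0.2139 + 0.21 + 0.1824 + 0.2499 + 0.2331 + 0.2419 + 0.2304 = 2.4086
KR-20 = (k/(k-1)) * (1 - Sum(p_i*q_i) / Var_total)
= (11/10) * (1 - 2.4086/4.33)
= 1.1 * 0.4437
KR-20 = 0.4881

0.4881


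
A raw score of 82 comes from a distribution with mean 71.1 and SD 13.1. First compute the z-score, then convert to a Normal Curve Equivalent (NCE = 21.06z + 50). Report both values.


z = (X - mean) / SD = (82 - 71.1) / 13.1
z = 10.9 / 13.1
z = 0.8321
NCE = NCE = 21.06z + 50
Carry z at full precision (z = 10.9 / 13.1) into the conversion:
NCE = 21.06 * (10.9 / 13.1) + 50 = 229.554 / 13.1 + 50
NCE = 17.5232 + 50
NCE = 67.5232

67.5232


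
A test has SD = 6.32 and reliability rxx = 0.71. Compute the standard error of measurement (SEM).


SEM = SD * sqrt(1 - rxx)
SEM = 6.32 * sqrt(1 - 0.71)
SEM = 6.32 * sqrt(0.29) = 6.32 * 0.538516
SEM = 3.4034

3.4034


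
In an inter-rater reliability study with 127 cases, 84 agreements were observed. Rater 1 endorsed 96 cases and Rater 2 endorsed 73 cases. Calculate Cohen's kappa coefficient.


P_o = 84/127 = 0.661417
P_e = (96*73 + 31*54) / 16129 = 0.538285
kappa = (P_o - P_e) / (1 - P_e)
kappa = (0.661417 - 0.538285) / (1 - 0.538285)
kappa = 0.2667

0.2667


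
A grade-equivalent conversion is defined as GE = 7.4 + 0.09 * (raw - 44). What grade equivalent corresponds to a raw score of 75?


raw - median = 75 - 44 = 31
slope * diff = 0.09 * 31 = 2.79
GE = 7.4 + 2.79
GE = 10.19

10.19


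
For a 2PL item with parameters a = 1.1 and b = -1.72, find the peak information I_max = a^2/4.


For 2PL, max info at theta = b = -1.72
I_max = a^2 / 4 = 1.1^2 / 4
= 1.21 / 4
I_max = 0.3025

0.3025


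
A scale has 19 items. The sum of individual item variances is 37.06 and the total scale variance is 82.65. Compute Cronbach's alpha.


alpha = (k/(k-1)) * (1 - sum(si^2)/s_total^2)
= (19/18) * (1 - 37.06/82.65)
alpha = 0.5822

0.5822


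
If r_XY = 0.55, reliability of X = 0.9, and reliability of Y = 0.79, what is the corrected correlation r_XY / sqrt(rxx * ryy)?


r_corrected = rxy / sqrt(rxx * ryy)
= 0.55 / sqrt(0.9 * 0.79)
= 0.55 / sqrt(0.711)
= 0.55 / 0.843208
r_corrected = 0.6523

0.6523


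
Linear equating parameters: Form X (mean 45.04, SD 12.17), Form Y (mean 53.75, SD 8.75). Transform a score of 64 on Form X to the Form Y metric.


slope = SD_Y / SD_X = 8.75 / 12.17 ~ 0.719
intercept = mean_Y - slope * mean_X = 53.75 - (8.75 / 12.17) * 45.04 ~ 21.3671
Y = slope * X + intercept. To avoid rounding drift from the rounded slope/intercept, evaluate the equivalent form Y = mean_Y + SD_Y * (X - mean_X) / SD_X at full precision:
Y = 53.75 + 8.75 * (64 - 45.04) / 12.17
Y = 53.75 + 8.75 * 18.96 / 12.17
Y = 53.75 + 165.9 / 12.17
Y = 53.75 + 13.6319
Y = 67.3819

67.3819


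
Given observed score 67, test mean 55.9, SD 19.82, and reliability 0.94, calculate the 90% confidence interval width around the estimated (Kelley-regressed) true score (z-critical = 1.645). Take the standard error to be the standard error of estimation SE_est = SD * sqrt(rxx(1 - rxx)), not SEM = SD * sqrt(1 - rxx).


True score estimate = 0.94*67 + 0.06*55.9 = 66.334
SE_est = SD * sqrt(rxx * (1 - rxx)) = 19.82 * sqrt(0.94 * 0.06) = 19.82 * sqrt(0.0564) = 4.706989
CI = T_est +/- z * SE_est, so width = 2 * z * SE_est = 2 * 1.645 * 4.706989
Width = 15.486

15.486


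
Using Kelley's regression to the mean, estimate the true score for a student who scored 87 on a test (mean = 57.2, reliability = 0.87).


T_est = rxx * X + (1 - rxx) * mean
T_est = 0.87 * 87 + 0.13 * 57.2
T_est = 75.69 + 7.436
T_est = 83.126

83.126


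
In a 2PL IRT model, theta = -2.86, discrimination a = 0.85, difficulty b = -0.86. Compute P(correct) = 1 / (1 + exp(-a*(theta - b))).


a*(theta - b) = 0.85 * (-2.86 - -0.86) = -1.7
exp(--1.7) = 5.4739
P = 1 / (1 + 5.4739)
P = 0.1545

0.1545


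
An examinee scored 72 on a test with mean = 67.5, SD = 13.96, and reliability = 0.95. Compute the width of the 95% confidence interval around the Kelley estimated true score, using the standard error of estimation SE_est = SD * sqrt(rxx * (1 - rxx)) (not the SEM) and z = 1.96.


True score estimate = 0.95*72 + 0.05*67.5 = 71.775
SE_est = SD * sqrt(rxx * (1 - rxx)) = 13.96 * sqrt(0.95 * 0.05) = 13.96 * sqrt(0.0475) = 3.042511
CI = T_est +/- z * SE_est, so width = 2 * z * SE_est = 2 * 1.96 * 3.042511
Width = 11.9266

11.9266


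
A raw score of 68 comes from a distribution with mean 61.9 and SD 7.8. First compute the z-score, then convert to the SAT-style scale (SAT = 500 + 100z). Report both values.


z = (X - mean) / SD = (68 - 61.9) / 7.8
z = 6.1 / 7.8
z = 0.7821
SAT-scale = SAT = 500 + 100z
Carry z at full precision (z = 6.1 / 7.8) into the conversion:
SAT-scale = 500 + 100 * (6.1 / 7.8) = 500 + 610 / 7.8
SAT-scale = 500 + 78.2051
SAT-scale = 578.2051

578.2051


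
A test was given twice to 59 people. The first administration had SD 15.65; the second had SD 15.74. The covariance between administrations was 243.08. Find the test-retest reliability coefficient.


r = cov(X,Y) / (SD_X * SD_Y)
r = 243.08 / (15.65 * 15.74)
r = 243.08 / 246.331
r = 0.9868

0.9868


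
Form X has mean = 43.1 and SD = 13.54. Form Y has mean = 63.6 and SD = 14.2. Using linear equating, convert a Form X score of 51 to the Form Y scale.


slope = SD_Y / SD_X = 14.2 / 13.54 ~ 1.0487
intercept = mean_Y - slope * mean_X = 63.6 - (14.2 / 13.54) * 43.1 ~ 18.3991
Y = slope * X + intercept. To avoid rounding drift from the rounded slope/intercept, evaluate the equivalent form Y = mean_Y + SD_Y * (X - mean_X) / SD_X at full precision:
Y = 63.6 + 14.2 * (51 - 43.1) / 13.54
Y = 63.6 + 14.2 * 7.9 / 13.54
Y = 63.6 + 112.18 / 13.54
Y = 63.6 + 8.2851
Y = 71.8851

71.8851


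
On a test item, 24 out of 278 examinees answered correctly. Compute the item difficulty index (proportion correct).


Item difficulty p = number correct / total examinees
p = 24 / 278
p = 0.0863

0.0863


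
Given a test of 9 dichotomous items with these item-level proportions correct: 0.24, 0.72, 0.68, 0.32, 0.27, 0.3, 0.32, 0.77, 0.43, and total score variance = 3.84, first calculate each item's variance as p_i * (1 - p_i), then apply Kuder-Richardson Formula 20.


For each item, compute p_i * q_i:
  Item 1: 0.24 * 0.76 = 0.1824
  Item 2: 0.72 * 0.28 = 0.2016
  Item 3: 0.68 * 0.32 = 0.2176
  Item 4: 0.32 * 0.68 = 0.2176
  Item 5: 0.27 * 0.73 = 0.1971
  Item 6: 0.3 * 0.7 = 0.21
  Item 7: 0.32 * 0.68 = 0.2176
  Item 8: 0.77 * 0.23 = 0.1771
  Item 9: 0.43 * 0.57 = 0.2451
Sum(p_i * q_i) = 0.1824 + 0.2016 + 0.2176 + 0.2176 + 0.1971 + 0.21 + 0.2176 + 0.1771 + 0.2451 = 1.8661
KR-20 = (k/(k-1)) * (1 - Sum(p_i*q_i) / Var_total)
= (9/8) * (1 - 1.8661/3.84)
= 1.125 * 0.514
KR-20 = 0.5783

0.5783


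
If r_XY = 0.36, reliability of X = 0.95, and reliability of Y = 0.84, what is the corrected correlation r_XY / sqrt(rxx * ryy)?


r_corrected = rxy / sqrt(rxx * ryy)
= 0.36 / sqrt(0.95 * 0.84)
= 0.36 / sqrt(0.798)
= 0.36 / 0.893308
r_corrected = 0.403

0.403


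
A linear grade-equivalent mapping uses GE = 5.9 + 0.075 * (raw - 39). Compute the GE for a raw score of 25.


raw - median = 25 - 39 = -14
slope * diff = 0.075 * -14 = -1.05
GE = 5.9 + -1.05
GE = 4.85

4.85


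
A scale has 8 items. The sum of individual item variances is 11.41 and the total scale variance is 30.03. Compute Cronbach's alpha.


alpha = (k/(k-1)) * (1 - sum(si^2)/s_total^2)
= (8/7) * (1 - 11.41/30.03)
alpha = 0.7086

0.7086


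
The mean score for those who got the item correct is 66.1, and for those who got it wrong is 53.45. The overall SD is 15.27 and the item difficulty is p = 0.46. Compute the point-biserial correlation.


q = 1 - p = 0.54
rpb = ((M1 - M0) / SD) * sqrt(p * q)
rpb = ((66.1 - 53.45) / 15.27) * sqrt(0.46 * 0.54)
rpb = 0.4129

0.4129


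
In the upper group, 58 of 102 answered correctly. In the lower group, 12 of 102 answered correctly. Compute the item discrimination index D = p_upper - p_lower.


p_upper = 58/102 = 0.5686
p_lower = 12/102 = 0.1176
D = 0.5686 - 0.1176 = 0.451

0.451


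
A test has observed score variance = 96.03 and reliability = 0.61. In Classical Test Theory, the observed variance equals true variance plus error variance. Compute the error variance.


var_true = rxx * var_obs = 0.61 * 96.03 = 58.5783
var_error = var_obs - var_true
var_error = 96.03 - 58.5783
var_error = 37.4517

37.4517


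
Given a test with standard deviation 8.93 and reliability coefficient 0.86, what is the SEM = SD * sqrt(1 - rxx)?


SEM = SD * sqrt(1 - rxx)
SEM = 8.93 * sqrt(1 - 0.86)
SEM = 8.93 * sqrt(0.14) = 8.93 * 0.374166
SEM = 3.3413

3.3413


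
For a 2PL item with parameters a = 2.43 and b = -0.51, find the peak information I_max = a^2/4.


For 2PL, max info at theta = b = -0.51
I_max = a^2 / 4 = 2.43^2 / 4
= 5.9049 / 4
I_max = 1.4762

1.4762


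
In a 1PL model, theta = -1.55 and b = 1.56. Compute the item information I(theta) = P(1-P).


P = 1/(1+exp(-(-1.55-1.56))) = 0.0427
I = P*(1-P) = 0.0427 * 0.9573
I = 0.0409

0.0409


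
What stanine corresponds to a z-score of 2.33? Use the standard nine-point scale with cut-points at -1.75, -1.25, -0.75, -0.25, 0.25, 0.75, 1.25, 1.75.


Stanine boundaries: [-1.75, -1.25, -0.75, -0.25, 0.25, 0.75, 1.25, 1.75]
z = 2.33
Check each boundary:
  z >= -1.75 -> could be stanine 2
  z >= -1.25 -> could be stanine 3
  z >= -0.75 -> could be stanine 4
  z >= -0.25 -> could be stanine 5
  z >= 0.25 -> could be stanine 6
  z >= 0.75 -> could be stanine 7
  z >= 1.25 -> could be stanine 8
  z >= 1.75 -> could be stanine 9
Highest qualifying boundary gives stanine = 9

9


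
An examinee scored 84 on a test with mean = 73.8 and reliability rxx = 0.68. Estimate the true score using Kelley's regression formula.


T_est = rxx * X + (1 - rxx) * mean
T_est = 0.68 * 84 + 0.32 * 73.8
T_est = 57.12 + 23.616
T_est = 80.736

80.736


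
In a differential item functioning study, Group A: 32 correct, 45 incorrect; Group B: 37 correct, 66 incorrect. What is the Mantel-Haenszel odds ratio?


Odds_A = 32/45 = 0.7111
Odds_B = 37/66 = 0.5606
OR = Odds_A / Odds_B = 0.7111 / 0.5606
Exactly, OR = (32 * 66) / (45 * 37) = 2112 / 1665
OR = 1.2685

1.2685


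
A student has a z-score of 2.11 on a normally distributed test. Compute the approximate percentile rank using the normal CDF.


CDF(z) = 0.5 * (1 + erf(z/sqrt(2)))
erf(1.492) = 0.9651
CDF = 0.9826
Percentile rank = 0.9826 * 100 = 98.26

98.26


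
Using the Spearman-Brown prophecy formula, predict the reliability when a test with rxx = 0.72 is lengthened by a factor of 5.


r_new = (n * rxx) / (1 + (n-1) * rxx)
r_new = (5 * 0.72) / (1 + 4 * 0.72)
r_new = 3.6 / 3.88
r_new = 0.9278

0.9278


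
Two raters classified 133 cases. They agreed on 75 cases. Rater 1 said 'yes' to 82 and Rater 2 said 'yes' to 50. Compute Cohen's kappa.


P_o = 75/133 = 0.56391
P_e = (82*50 + 51*83) / 17689 = 0.471084
kappa = (P_o - P_e) / (1 - P_e)
kappa = (0.56391 - 0.471084) / (1 - 0.471084)
kappa = 0.1755

0.1755


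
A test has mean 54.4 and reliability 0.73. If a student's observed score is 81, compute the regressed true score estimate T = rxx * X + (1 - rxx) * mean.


T_est = rxx * X + (1 - rxx) * mean
T_est = 0.73 * 81 + 0.27 * 54.4
T_est = 59.13 + 14.688
T_est = 73.818

73.818


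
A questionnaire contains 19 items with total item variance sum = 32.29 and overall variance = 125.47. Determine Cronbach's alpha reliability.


alpha = (k/(k-1)) * (1 - sum(si^2)/s_total^2)
= (19/18) * (1 - 32.29/125.47)
alpha = 0.7839

0.7839


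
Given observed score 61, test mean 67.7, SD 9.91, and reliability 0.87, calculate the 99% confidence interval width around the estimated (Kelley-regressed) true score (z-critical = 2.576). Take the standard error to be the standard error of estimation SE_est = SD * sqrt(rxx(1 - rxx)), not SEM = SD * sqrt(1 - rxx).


True score estimate = 0.87*61 + 0.13*67.7 = 61.871
SE_est = SD * sqrt(rxx * (1 - rxx)) = 9.91 * sqrt(0.87 * 0.13) = 9.91 * sqrt(0.1131) = 3.332767
CI = T_est +/- z * SE_est, so width = 2 * z * SE_est = 2 * 2.576 * 3.332767
Width = 17.1704

17.1704


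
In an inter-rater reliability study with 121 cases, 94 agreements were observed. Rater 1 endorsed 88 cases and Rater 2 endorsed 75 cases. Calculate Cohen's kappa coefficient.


P_o = 94/121 = 0.77686
P_e = (88*75 + 33*46) / 14641 = 0.55447
kappa = (P_o - P_e) / (1 - P_e)
kappa = (0.77686 - 0.55447) / (1 - 0.55447)
kappa = 0.4992

0.4992


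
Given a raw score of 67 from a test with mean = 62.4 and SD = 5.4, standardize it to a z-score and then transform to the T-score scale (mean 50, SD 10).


z = (X - mean) / SD = (67 - 62.4) / 5.4
z = 4.6 / 5.4
z = 0.8519
T-score = T = 50 + 10z
Carry z at full precision (z = 4.6 / 5.4) into the conversion:
T-score = 50 + 10 * (4.6 / 5.4) = 50 + 46 / 5.4
T-score = 50 + 8.5185
T-score = 58.5185

58.5185


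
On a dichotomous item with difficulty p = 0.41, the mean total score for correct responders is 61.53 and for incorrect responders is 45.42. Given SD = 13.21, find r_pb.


q = 1 - p = 0.59
rpb = ((M1 - M0) / SD) * sqrt(p * q)
rpb = ((61.53 - 45.42) / 13.21) * sqrt(0.41 * 0.59)
rpb = 0.5998

0.5998


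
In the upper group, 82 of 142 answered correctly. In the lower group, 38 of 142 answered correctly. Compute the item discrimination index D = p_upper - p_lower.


p_upper = 82/142 = 0.5775
p_lower = 38/142 = 0.2676
D = 0.5775 - 0.2676 = 0.3099

0.3099


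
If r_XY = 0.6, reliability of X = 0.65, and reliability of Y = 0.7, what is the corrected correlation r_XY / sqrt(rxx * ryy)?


r_corrected = rxy / sqrt(rxx * ryy)
= 0.6 / sqrt(0.65 * 0.7)
= 0.6 / sqrt(0.455)
= 0.6 / 0.674537
r_corrected = 0.8895

0.8895


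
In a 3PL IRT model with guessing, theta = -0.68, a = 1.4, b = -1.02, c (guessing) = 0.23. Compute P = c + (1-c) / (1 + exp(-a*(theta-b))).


logit = 1.4*(-0.68 - -1.02) = 0.476
P* = 1/(1 + exp(-0.476)) = 0.6168
P = 0.23 + (1 - 0.23) * 0.6168
P = 0.7049

0.7049


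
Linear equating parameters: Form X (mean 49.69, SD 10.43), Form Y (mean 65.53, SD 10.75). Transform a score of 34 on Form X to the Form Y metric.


slope = SD_Y / SD_X = 10.75 / 10.43 ~ 1.0307
intercept = mean_Y - slope * mean_X = 65.53 - (10.75 / 10.43) * 49.69 ~ 14.3155
Y = slope * X + intercept. To avoid rounding drift from the rounded slope/intercept, evaluate the equivalent form Y = mean_Y + SD_Y * (X - mean_X) / SD_X at full precision:
Y = 65.53 + 10.75 * (34 - 49.69) / 10.43
Y = 65.53 - 10.75 * 15.69 / 10.43
Y = 65.53 - 168.6675 / 10.43
Y = 65.53 - 16.1714
Y = 49.3586

49.3586


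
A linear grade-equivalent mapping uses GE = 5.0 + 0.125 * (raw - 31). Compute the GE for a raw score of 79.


raw - median = 79 - 31 = 48
slope * diff = 0.125 * 48 = 6.0
GE = 5.0 + 6.0
GE = 11.0

11.0


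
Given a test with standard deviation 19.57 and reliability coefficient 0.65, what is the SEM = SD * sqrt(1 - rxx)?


SEM = SD * sqrt(1 - rxx)
SEM = 19.57 * sqrt(1 - 0.65)
SEM = 19.57 * sqrt(0.35) = 19.57 * 0.591608
SEM = 11.5778

11.5778


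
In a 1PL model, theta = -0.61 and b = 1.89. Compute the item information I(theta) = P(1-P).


P = 1/(1+exp(-(-0.61-1.89))) = 0.0759
I = P*(1-P) = 0.0759 * 0.9241
I = 0.0701

0.0701


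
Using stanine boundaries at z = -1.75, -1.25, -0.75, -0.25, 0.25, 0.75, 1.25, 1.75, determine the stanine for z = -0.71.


Stanine boundaries: [-1.75, -1.25, -0.75, -0.25, 0.25, 0.75, 1.25, 1.75]
z = -0.71
Check each boundary:
  z >= -1.75 -> could be stanine 2
  z >= -1.25 -> could be stanine 3
  z >= -0.75 -> could be stanine 4
  z < -0.25
  z < 0.25
  z < 0.75
  z < 1.25
  z < 1.75
Highest qualifying boundary gives stanine = 4

4


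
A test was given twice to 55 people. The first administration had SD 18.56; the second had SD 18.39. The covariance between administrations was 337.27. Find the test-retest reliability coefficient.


r = cov(X,Y) / (SD_X * SD_Y)
r = 337.27 / (18.56 * 18.39)
r = 337.27 / 341.3184
r = 0.9881

0.9881


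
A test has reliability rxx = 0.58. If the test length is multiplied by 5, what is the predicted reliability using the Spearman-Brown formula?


r_new = (n * rxx) / (1 + (n-1) * rxx)
r_new = (5 * 0.58) / (1 + 4 * 0.58)
r_new = 2.9 / 3.32
r_new = 0.8735

0.8735


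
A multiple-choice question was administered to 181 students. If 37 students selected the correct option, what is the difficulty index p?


Item difficulty p = number correct / total examinees
p = 37 / 181
p = 0.2044

0.2044


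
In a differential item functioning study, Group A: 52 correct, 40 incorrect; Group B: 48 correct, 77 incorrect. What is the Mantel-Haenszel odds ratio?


Odds_A = 52/40 = 1.3
Odds_B = 48/77 = 0.6234
OR = Odds_A / Odds_B = 1.3 / 0.6234
Exactly, OR = (52 * 77) / (40 * 48) = 4004 / 1920
OR = 2.0854

2.0854


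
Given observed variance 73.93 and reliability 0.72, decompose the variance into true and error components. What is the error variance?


var_true = rxx * var_obs = 0.72 * 73.93 = 53.2296
var_error = var_obs - var_true
var_error = 73.93 - 53.2296
var_error = 20.7004

20.7004


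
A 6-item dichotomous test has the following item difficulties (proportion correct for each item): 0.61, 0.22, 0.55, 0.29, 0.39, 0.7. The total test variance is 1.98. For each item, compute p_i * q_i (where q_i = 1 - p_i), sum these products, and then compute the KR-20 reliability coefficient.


For each item, compute p_i * q_i:
  Item 1: 0.61 * 0.39 = 0.2379
  Item 2: 0.22 * 0.78 = 0.1716
  Item 3: 0.55 * 0.45 = 0.2475
  Item 4: 0.29 * 0.71 = 0.2059
  Item 5: 0.39 * 0.61 = 0.2379
  Item 6: 0.7 * 0.3 = 0.21
Sum(p_i * q_i) = 0.2379 + 0.1716 + 0.2475 + 0.2059 + 0.2379 + 0.21 = 1.3108
KR-20 = (k/(k-1)) * (1 - Sum(p_i*q_i) / Var_total)
= (6/5) * (1 - 1.3108/1.98)
= 1.2 * 0.338
KR-20 = 0.4056

0.4056


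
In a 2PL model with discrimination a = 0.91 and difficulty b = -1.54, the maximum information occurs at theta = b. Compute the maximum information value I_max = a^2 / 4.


For 2PL, max info at theta = b = -1.54
I_max = a^2 / 4 = 0.91^2 / 4
= 0.8281 / 4
I_max = 0.207

0.207


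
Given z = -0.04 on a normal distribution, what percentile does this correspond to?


CDF(z) = 0.5 * (1 + erf(z/sqrt(2)))
erf(-0.0283) = -0.0319
CDF = 0.484
Percentile rank = 0.484 * 100 = 48.4

48.4


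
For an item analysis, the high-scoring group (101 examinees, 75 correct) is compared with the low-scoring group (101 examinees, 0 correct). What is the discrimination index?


p_upper = 75/101 = 0.7426
p_lower = 0/101 = 0.0
D = 0.7426 - 0.0 = 0.7426

0.7426


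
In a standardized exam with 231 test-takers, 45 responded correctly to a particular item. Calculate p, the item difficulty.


Item difficulty p = number correct / total examinees
p = 45 / 231
p = 0.1948

0.1948


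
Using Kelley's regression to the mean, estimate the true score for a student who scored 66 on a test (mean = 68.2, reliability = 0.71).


T_est = rxx * X + (1 - rxx) * mean
T_est = 0.71 * 66 + 0.29 * 68.2
T_est = 46.86 + 19.778
T_est = 66.638

66.638


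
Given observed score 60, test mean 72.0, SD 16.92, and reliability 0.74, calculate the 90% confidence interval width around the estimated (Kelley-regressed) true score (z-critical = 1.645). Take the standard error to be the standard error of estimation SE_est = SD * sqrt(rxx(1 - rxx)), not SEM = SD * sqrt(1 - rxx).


True score estimate = 0.74*60 + 0.26*72.0 = 63.12
SE_est = SD * sqrt(rxx * (1 - rxx)) = 16.92 * sqrt(0.74 * 0.26) = 16.92 * sqrt(0.1924) = 7.421691
CI = T_est +/- z * SE_est, so width = 2 * z * SE_est = 2 * 1.645 * 7.421691
Width = 24.4174

24.4174


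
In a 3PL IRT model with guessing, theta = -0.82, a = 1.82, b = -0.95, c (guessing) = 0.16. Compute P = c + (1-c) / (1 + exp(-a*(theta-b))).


logit = 1.82*(-0.82 - -0.95) = 0.2366
P* = 1/(1 + exp(-0.2366)) = 0.5589
P = 0.16 + (1 - 0.16) * 0.5589
P = 0.6295

0.6295


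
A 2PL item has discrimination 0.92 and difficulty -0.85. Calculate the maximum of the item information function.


For 2PL, max info at theta = b = -0.85
I_max = a^2 / 4 = 0.92^2 / 4
= 0.8464 / 4
I_max = 0.2116

0.2116


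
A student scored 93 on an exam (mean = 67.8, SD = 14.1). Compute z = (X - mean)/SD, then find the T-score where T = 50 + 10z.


z = (X - mean) / SD = (93 - 67.8) / 14.1
z = 25.2 / 14.1
z = 1.7872
T-score = T = 50 + 10z
Carry z at full precision (z = 25.2 / 14.1) into the conversion:
T-score = 50 + 10 * (25.2 / 14.1) = 50 + 252 / 14.1
T-score = 50 + 17.8723
T-score = 67.8723

67.8723


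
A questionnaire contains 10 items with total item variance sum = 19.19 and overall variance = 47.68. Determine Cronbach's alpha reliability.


alpha = (k/(k-1)) * (1 - sum(si^2)/s_total^2)
= (10/9) * (1 - 19.19/47.68)
alpha = 0.6639

0.6639


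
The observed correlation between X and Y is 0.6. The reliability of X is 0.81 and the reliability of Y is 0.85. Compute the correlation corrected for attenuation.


r_corrected = rxy / sqrt(rxx * ryy)
= 0.6 / sqrt(0.81 * 0.85)
= 0.6 / sqrt(0.6885)
= 0.6 / 0.829759
r_corrected = 0.7231

0.7231


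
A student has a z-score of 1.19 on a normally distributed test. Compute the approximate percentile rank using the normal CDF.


CDF(z) = 0.5 * (1 + erf(z/sqrt(2)))
erf(0.8415) = 0.766
CDF = 0.883
Percentile rank = 0.883 * 100 = 88.3

88.3


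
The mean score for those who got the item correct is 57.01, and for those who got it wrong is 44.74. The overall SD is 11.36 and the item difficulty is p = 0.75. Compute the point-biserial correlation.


q = 1 - p = 0.25
rpb = ((M1 - M0) / SD) * sqrt(p * q)
rpb = ((57.01 - 44.74) / 11.36) * sqrt(0.75 * 0.25)
rpb = 0.4677

0.4677


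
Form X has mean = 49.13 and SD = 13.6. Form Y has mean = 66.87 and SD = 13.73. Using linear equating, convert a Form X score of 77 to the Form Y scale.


slope = SD_Y / SD_X = 13.73 / 13.6 ~ 1.0096
intercept = mean_Y - slope * mean_X = 66.87 - (13.73 / 13.6) * 49.13 ~ 17.2704
Y = slope * X + intercept. To avoid rounding drift from the rounded slope/intercept, evaluate the equivalent form Y = mean_Y + SD_Y * (X - mean_X) / SD_X at full precision:
Y = 66.87 + 13.73 * (77 - 49.13) / 13.6
Y = 66.87 + 13.73 * 27.87 / 13.6
Y = 66.87 + 382.6551 / 13.6
Y = 66.87 + 28.1364
Y = 95.0064

95.0064


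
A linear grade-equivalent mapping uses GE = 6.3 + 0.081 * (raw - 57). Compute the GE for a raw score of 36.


raw - median = 36 - 57 = -21
slope * diff = 0.081 * -21 = -1.701
GE = 6.3 + -1.701
GE = 4.599

4.599


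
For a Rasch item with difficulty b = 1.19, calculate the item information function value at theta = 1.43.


P = 1/(1+exp(-(1.43-1.19))) = 0.5597
I = P*(1-P) = 0.5597 * 0.4403
I = 0.2464

0.2464


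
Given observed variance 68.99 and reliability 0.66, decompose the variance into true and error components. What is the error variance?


var_true = rxx * var_obs = 0.66 * 68.99 = 45.5334
var_error = var_obs - var_true
var_error = 68.99 - 45.5334
var_error = 23.4566

23.4566


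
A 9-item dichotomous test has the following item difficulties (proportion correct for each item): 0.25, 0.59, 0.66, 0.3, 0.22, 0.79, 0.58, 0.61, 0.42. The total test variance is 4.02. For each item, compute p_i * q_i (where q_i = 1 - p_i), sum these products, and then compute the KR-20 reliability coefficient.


For each item, compute p_i * q_i:
  Item 1: 0.25 * 0.75 = 0.1875
  Item 2: 0.59 * 0.41 = 0.2419
  Item 3: 0.66 * 0.34 = 0.2244
  Item 4: 0.3 * 0.7 = 0.21
  Item 5: 0.22 * 0.78 = 0.1716
  Item 6: 0.79 * 0.21 = 0.1659
  Item 7: 0.58 * 0.42 = 0.2436
  Item 8: 0.61 * 0.39 = 0.2379
  Item 9: 0.42 * 0.58 = 0.2436
Sum(p_i * q_i) = 0.1875 + 0.2419 + 0.2244 + 0.21 + 0.1716 + 0.1659 + 0.2436 + 0.2379 + 0.2436 = 1.9264
KR-20 = (k/(k-1)) * (1 - Sum(p_i*q_i) / Var_total)
= (9/8) * (1 - 1.9264/4.02)
= 1.125 * 0.5208
KR-20 = 0.5859

0.5859


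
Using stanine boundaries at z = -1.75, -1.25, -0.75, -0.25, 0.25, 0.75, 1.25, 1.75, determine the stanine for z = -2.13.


Stanine boundaries: [-1.75, -1.25, -0.75, -0.25, 0.25, 0.75, 1.25, 1.75]
z = -2.13
Check each boundary:
  z < -1.75
  z < -1.25
  z < -0.75
  z < -0.25
  z < 0.25
  z < 0.75
  z < 1.25
  z < 1.75
Highest qualifying boundary gives stanine = 1

1


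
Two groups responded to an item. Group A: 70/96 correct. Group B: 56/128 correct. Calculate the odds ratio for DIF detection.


Odds_A = 70/26 = 2.6923
Odds_B = 56/72 = 0.7778
OR = Odds_A / Odds_B = 2.6923 / 0.7778
Exactly, OR = (70 * 72) / (26 * 56) = 5040 / 1456
OR = 3.4615

3.4615


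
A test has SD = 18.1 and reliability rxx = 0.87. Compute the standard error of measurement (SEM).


SEM = SD * sqrt(1 - rxx)
SEM = 18.1 * sqrt(1 - 0.87)
SEM = 18.1 * sqrt(0.13) = 18.1 * 0.360555
SEM = 6.526

6.526


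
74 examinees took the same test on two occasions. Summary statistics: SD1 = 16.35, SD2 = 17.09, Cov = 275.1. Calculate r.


r = cov(X,Y) / (SD_X * SD_Y)
r = 275.1 / (16.35 * 17.09)
r = 275.1 / 279.4215
r = 0.9845

0.9845


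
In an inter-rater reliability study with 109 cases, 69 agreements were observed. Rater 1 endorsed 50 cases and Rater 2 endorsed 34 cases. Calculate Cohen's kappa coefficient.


P_o = 69/109 = 0.633028
P_e = (50*34 + 59*75) / 11881 = 0.515529
kappa = (P_o - P_e) / (1 - P_e)
kappa = (0.633028 - 0.515529) / (1 - 0.515529)
kappa = 0.2425

0.2425


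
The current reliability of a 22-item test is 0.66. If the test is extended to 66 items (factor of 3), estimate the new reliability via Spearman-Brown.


r_new = (n * rxx) / (1 + (n-1) * rxx)
r_new = (3 * 0.66) / (1 + 2 * 0.66)
r_new = 1.98 / 2.32
r_new = 0.8534

0.8534


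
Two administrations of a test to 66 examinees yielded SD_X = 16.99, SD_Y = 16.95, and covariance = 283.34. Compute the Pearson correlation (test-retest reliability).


r = cov(X,Y) / (SD_X * SD_Y)
r = 283.34 / (16.99 * 16.95)
r = 283.34 / 287.9805
r = 0.9839

0.9839


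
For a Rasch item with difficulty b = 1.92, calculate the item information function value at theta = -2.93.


P = 1/(1+exp(-(-2.93-1.92))) = 0.0078
I = P*(1-P) = 0.0078 * 0.9922
I = 0.0077

0.0077


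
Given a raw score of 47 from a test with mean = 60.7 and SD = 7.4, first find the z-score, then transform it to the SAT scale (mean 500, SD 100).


z = (X - mean) / SD = (47 - 60.7) / 7.4
z = -13.7 / 7.4
z = -1.8514
SAT-scale = SAT = 500 + 100z
Carry z at full precision (z = -13.7 / 7.4) into the conversion:
SAT-scale = 500 + 100 * (-13.7 / 7.4) = 500 + -1370 / 7.4
SAT-scale = 500 + -185.1351
SAT-scale = 314.8649

314.8649


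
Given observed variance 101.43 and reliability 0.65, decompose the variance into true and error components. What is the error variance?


var_true = rxx * var_obs = 0.65 * 101.43 = 65.9295
var_error = var_obs - var_true
var_error = 101.43 - 65.9295
var_error = 35.5005

35.5005


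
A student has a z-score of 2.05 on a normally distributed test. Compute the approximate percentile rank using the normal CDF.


CDF(z) = 0.5 * (1 + erf(z/sqrt(2)))
erf(1.4496) = 0.9596
CDF = 0.9798
Percentile rank = 0.9798 * 100 = 97.98

97.98


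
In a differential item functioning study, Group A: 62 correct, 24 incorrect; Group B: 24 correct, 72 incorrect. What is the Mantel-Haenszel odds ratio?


Odds_A = 62/24 = 2.5833
Odds_B = 24/72 = 0.3333
OR = Odds_A / Odds_B = 2.5833 / 0.3333
Exactly, OR = (62 * 72) / (24 * 24) = 4464 / 576
OR = 7.75

7.75


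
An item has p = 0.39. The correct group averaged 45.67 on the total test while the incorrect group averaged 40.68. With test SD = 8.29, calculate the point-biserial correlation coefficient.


q = 1 - p = 0.61
rpb = ((M1 - M0) / SD) * sqrt(p * q)
rpb = ((45.67 - 40.68) / 8.29) * sqrt(0.39 * 0.61)
rpb = 0.2936

0.2936


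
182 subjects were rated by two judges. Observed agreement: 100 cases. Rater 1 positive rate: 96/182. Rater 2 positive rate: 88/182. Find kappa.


P_o = 100/182 = 0.549451
P_e = (96*88 + 86*94) / 33124 = 0.499094
kappa = (P_o - P_e) / (1 - P_e)
kappa = (0.549451 - 0.499094) / (1 - 0.499094)
kappa = 0.1005

0.1005


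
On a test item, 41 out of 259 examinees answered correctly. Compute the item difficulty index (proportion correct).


Item difficulty p = number correct / total examinees
p = 41 / 259
p = 0.1583

0.1583


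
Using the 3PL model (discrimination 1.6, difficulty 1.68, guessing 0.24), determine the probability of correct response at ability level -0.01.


logit = 1.6*(-0.01 - 1.68) = -2.704
P* = 1/(1 + exp(--2.704)) = 0.0627
P = 0.24 + (1 - 0.24) * 0.0627
P = 0.2877

0.2877


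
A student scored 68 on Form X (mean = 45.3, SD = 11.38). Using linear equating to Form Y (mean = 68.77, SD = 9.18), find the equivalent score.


slope = SD_Y / SD_X = 9.18 / 11.38 ~ 0.8067
intercept = mean_Y - slope * mean_X = 68.77 - (9.18 / 11.38) * 45.3 ~ 32.2275
Y = slope * X + intercept. To avoid rounding drift from the rounded slope/intercept, evaluate the equivalent form Y = mean_Y + SD_Y * (X - mean_X) / SD_X at full precision:
Y = 68.77 + 9.18 * (68 - 45.3) / 11.38
Y = 68.77 + 9.18 * 22.7 / 11.38
Y = 68.77 + 208.386 / 11.38
Y = 68.77 + 18.3116
Y = 87.0816

87.0816


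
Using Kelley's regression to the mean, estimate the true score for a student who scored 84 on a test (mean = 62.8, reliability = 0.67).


T_est = rxx * X + (1 - rxx) * mean
T_est = 0.67 * 84 + 0.33 * 62.8
T_est = 56.28 + 20.724
T_est = 77.004

77.004


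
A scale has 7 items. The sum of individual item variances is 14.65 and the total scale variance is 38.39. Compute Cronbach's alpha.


alpha = (k/(k-1)) * (1 - sum(si^2)/s_total^2)
= (7/6) * (1 - 14.65/38.39)
alpha = 0.7215

0.7215


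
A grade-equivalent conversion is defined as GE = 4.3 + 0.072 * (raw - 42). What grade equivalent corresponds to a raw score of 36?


raw - median = 36 - 42 = -6
slope * diff = 0.072 * -6 = -0.432
GE = 4.3 + -0.432
GE = 3.868

3.868


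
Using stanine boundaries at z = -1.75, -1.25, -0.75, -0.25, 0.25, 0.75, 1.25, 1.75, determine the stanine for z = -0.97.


Stanine boundaries: [-1.75, -1.25, -0.75, -0.25, 0.25, 0.75, 1.25, 1.75]
z = -0.97
Check each boundary:
  z >= -1.75 -> could be stanine 2
  z >= -1.25 -> could be stanine 3
  z < -0.75
  z < -0.25
  z < 0.25
  z < 0.75
  z < 1.25
  z < 1.75
Highest qualifying boundary gives stanine = 3

3
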